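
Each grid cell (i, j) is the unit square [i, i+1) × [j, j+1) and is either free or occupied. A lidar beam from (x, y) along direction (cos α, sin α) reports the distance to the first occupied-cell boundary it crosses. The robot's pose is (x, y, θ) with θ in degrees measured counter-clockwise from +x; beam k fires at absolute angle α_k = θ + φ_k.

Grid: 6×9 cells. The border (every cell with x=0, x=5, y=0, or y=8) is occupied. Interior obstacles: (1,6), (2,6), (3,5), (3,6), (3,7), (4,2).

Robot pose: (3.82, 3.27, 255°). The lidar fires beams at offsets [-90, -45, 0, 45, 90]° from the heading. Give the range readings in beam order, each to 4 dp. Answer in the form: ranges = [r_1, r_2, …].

ranges = [2.9195, 3.2563, 2.3501, 0.3600, 1.0432]

beam 1: φ=-90°, α=165°
  direction (-0.9659, 0.2588); cell (3,3); t to first gridline: x 0.8489, y 2.8205 (then +1.0353 / +3.8637)
    (2,3) via x @ 0.8489
    (1,3) via x @ 1.8842
    (1,4) via y @ 2.8205
    (0,4) via x @ 2.9195  # hit
  → r_1 = 2.9195
beam 2: φ=-45°, α=210°
  direction (-0.8660, -0.5000); cell (3,3); t to first gridline: x 0.9469, y 0.5400 (then +1.1547 / +2.0000)
    (3,2) via y @ 0.5400
    (2,2) via x @ 0.9469
    (1,2) via x @ 2.1016
    (1,1) via y @ 2.5400
    (0,1) via x @ 3.2563  # hit
  → r_2 = 3.2563
beam 3: φ=0°, α=255°
  direction (-0.2588, -0.9659); cell (3,3); t to first gridline: x 3.1682, y 0.2795 (then +3.8637 / +1.0353)
    (3,2) via y @ 0.2795
    (3,1) via y @ 1.3148
    (3,0) via y @ 2.3501  # hit
  → r_3 = 2.3501
beam 4: φ=45°, α=300°
  direction (0.5000, -0.8660); cell (3,3); t to first gridline: x 0.3600, y 0.3118 (then +2.0000 / +1.1547)
    (3,2) via y @ 0.3118
    (4,2) via x @ 0.3600  # hit
  → r_4 = 0.3600
beam 5: φ=90°, α=345°
  direction (0.9659, -0.2588); cell (3,3); t to first gridline: x 0.1863, y 1.0432 (then +1.0353 / +3.8637)
    (4,3) via x @ 0.1863
    (4,2) via y @ 1.0432  # hit
  → r_5 = 1.0432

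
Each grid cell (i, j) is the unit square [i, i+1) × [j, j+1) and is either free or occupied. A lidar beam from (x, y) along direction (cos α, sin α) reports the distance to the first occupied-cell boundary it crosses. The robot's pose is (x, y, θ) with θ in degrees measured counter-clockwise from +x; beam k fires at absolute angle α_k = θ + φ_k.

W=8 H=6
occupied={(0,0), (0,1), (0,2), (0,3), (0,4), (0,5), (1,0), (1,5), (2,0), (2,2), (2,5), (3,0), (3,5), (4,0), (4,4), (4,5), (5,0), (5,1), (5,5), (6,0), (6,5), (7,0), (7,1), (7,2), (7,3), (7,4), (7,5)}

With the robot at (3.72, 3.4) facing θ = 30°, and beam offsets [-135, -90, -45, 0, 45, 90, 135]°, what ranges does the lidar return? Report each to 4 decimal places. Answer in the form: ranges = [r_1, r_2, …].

ranges = [2.4847, 2.5600, 3.3957, 1.2000, 1.0818, 1.8475, 2.8160]

beam 1: φ=-135°, α=255°
  cosα=-0.2588 sinα=-0.9659 | (3,3) | tMaxX 2.7819 tMaxY 0.4141 | tΔX 3.8637 tΔY 1.0353
    t=0.4141 [y] (3,2)
    t=1.4494 [y] (3,1)
    t=2.4847 [y] (3,0) — stop
  → r_1 = 2.4847
beam 2: φ=-90°, α=300°
  cosα=0.5000 sinα=-0.8660 | (3,3) | tMaxX 0.5600 tMaxY 0.4619 | tΔX 2.0000 tΔY 1.1547
    t=0.4619 [y] (3,2)
    t=0.5600 [x] (4,2)
    t=1.6166 [y] (4,1)
    t=2.5600 [x] (5,1) — stop
  → r_2 = 2.5600
beam 3: φ=-45°, α=345°
  cosα=0.9659 sinα=-0.2588 | (3,3) | tMaxX 0.2899 tMaxY 1.5455 | tΔX 1.0353 tΔY 3.8637
    t=0.2899 [x] (4,3)
    t=1.3252 [x] (5,3)
    t=1.5455 [y] (5,2)
    t=2.3604 [x] (6,2)
    t=3.3957 [x] (7,2) — stop
  → r_3 = 3.3957
beam 4: φ=0°, α=30°
  cosα=0.8660 sinα=0.5000 | (3,3) | tMaxX 0.3233 tMaxY 1.2000 | tΔX 1.1547 tΔY 2.0000
    t=0.3233 [x] (4,3)
    t=1.2000 [y] (4,4) — stop
  → r_4 = 1.2000
beam 5: φ=45°, α=75°
  cosα=0.2588 sinα=0.9659 | (3,3) | tMaxX 1.0818 tMaxY 0.6212 | tΔX 3.8637 tΔY 1.0353
    t=0.6212 [y] (3,4)
    t=1.0818 [x] (4,4) — stop
  → r_5 = 1.0818
beam 6: φ=90°, α=120°
  cosα=-0.5000 sinα=0.8660 | (3,3) | tMaxX 1.4400 tMaxY 0.6928 | tΔX 2.0000 tΔY 1.1547
    t=0.6928 [y] (3,4)
    t=1.4400 [x] (2,4)
    t=1.8475 [y] (2,5) — stop
  → r_6 = 1.8475
beam 7: φ=135°, α=165°
  cosα=-0.9659 sinα=0.2588 | (3,3) | tMaxX 0.7454 tMaxY 2.3182 | tΔX 1.0353 tΔY 3.8637
    t=0.7454 [x] (2,3)
    t=1.7807 [x] (1,3)
    t=2.3182 [y] (1,4)
    t=2.8160 [x] (0,4) — stop
  → r_7 = 2.8160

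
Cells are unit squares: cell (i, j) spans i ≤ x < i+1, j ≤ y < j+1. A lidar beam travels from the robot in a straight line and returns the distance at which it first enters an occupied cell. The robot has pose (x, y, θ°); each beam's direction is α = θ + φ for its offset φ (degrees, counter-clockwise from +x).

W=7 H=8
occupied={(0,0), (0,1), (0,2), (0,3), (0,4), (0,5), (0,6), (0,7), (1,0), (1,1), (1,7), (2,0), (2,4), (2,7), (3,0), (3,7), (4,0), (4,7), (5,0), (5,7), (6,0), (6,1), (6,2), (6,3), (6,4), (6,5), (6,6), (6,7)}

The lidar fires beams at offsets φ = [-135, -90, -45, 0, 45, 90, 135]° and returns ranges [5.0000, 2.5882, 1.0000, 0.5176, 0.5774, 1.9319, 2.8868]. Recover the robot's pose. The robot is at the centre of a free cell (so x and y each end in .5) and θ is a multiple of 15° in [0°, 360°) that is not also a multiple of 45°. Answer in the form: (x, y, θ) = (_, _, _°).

Candidates: 28 free-cell centres × 16 headings = 448 poses. Raycast each; keep the one whose scan matches to 4 dp.
  (2.5, 3.5, 195°): beam 1 = 0.5774 ≠ 5.0000 ✗
  (3.5, 6.5, 15°): beam 1 = 1.7321 ≠ 5.0000 ✗
  (5.5, 4.5, 105°): beam 1 = 0.5774 ≠ 5.0000 ✗
  (3.5, 3.5, 285°): beam 1 = 1.0000 ≠ 5.0000 ✗
  …
  (3.5, 6.5, 75°): r_1=5.0000, r_2=2.5882, r_3=1.0000, r_4=0.5176, r_5=0.5774, r_6=1.9319, r_7=2.8868 — all match ✓
Only this pose fits every beam.

(x, y, θ) = (3.5, 6.5, 75°)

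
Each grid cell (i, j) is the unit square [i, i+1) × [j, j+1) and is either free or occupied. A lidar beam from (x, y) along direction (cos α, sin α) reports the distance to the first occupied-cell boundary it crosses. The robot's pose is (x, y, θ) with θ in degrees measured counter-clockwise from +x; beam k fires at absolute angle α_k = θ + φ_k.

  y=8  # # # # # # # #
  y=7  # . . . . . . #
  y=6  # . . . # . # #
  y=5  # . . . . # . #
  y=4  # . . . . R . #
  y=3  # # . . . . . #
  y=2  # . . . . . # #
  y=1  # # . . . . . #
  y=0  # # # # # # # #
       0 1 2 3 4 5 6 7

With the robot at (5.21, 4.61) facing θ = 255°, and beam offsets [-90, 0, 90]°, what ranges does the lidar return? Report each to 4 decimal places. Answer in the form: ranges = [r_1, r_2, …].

beam 1: φ=-90°, α=165°
  direction (-0.9659, 0.2588); cell (5,4); t to first gridline: x 0.2174, y 1.5068 (then +1.0353 / +3.8637)
    (4,4) via x @ 0.2174
    (3,4) via x @ 1.2527
    (3,5) via y @ 1.5068
    (2,5) via x @ 2.2880
    (1,5) via x @ 3.3232
    (0,5) via x @ 4.3585  # hit
  → r_1 = 4.3585
beam 2: φ=0°, α=255°
  direction (-0.2588, -0.9659); cell (5,4); t to first gridline: x 0.8114, y 0.6315 (then +3.8637 / +1.0353)
    (5,3) via y @ 0.6315
    (4,3) via x @ 0.8114
    (4,2) via y @ 1.6668
    (4,1) via y @ 2.7021
    (4,0) via y @ 3.7373  # hit
  → r_2 = 3.7373
beam 3: φ=90°, α=345°
  direction (0.9659, -0.2588); cell (5,4); t to first gridline: x 0.8179, y 2.3569 (then +1.0353 / +3.8637)
    (6,4) via x @ 0.8179
    (7,4) via x @ 1.8531  # hit
  → r_3 = 1.8531

ranges = [4.3585, 3.7373, 1.8531]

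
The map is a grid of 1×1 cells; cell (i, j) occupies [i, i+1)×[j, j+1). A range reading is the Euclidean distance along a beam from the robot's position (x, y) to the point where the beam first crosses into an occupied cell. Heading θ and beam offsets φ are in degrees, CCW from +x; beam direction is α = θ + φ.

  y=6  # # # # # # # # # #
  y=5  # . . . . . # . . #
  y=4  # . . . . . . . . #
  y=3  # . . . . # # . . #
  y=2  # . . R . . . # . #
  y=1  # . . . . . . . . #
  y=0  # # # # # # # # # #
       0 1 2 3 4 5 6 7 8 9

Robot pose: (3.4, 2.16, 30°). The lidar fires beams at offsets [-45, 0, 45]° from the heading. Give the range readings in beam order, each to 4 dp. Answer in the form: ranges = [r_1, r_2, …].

ranges = [4.4819, 1.8475, 3.9755]

beam 1: φ=-45°, α=345°
  cosα=0.9659 sinα=-0.2588 | (3,2) | tMaxX 0.6212 tMaxY 0.6182 | tΔX 1.0353 tΔY 3.8637
    t=0.6182 [y] (3,1)
    t=0.6212 [x] (4,1)
    t=1.6564 [x] (5,1)
    t=2.6917 [x] (6,1)
    t=3.7270 [x] (7,1)
    t=4.4819 [y] (7,0) — stop
  → r_1 = 4.4819
beam 2: φ=0°, α=30°
  cosα=0.8660 sinα=0.5000 | (3,2) | tMaxX 0.6928 tMaxY 1.6800 | tΔX 1.1547 tΔY 2.0000
    t=0.6928 [x] (4,2)
    t=1.6800 [y] (4,3)
    t=1.8475 [x] (5,3) — stop
  → r_2 = 1.8475
beam 3: φ=45°, α=75°
  cosα=0.2588 sinα=0.9659 | (3,2) | tMaxX 2.3182 tMaxY 0.8696 | tΔX 3.8637 tΔY 1.0353
    t=0.8696 [y] (3,3)
    t=1.9049 [y] (3,4)
    t=2.3182 [x] (4,4)
    t=2.9402 [y] (4,5)
    t=3.9755 [y] (4,6) — stop
  → r_3 = 3.9755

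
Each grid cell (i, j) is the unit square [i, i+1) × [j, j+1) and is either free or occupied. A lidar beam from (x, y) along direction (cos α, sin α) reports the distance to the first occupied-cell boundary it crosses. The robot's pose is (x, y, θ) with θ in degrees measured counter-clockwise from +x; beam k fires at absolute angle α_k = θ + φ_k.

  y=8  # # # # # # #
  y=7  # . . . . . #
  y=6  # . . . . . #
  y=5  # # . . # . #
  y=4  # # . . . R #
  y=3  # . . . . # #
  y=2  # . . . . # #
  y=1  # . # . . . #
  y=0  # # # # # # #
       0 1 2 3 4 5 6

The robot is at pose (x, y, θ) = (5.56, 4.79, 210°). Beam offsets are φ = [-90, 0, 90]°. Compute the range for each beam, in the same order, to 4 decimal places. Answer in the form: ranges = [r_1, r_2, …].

ranges = [1.1200, 5.2654, 0.8800]

beam 1: φ=-90°, α=120°
  dir = (cos 120°, sin 120°) = (-0.5000, 0.8660); from cell (5,4)
  next x-line at t=1.1200, next y-line at t=0.2425; Δt_x=2.0000, Δt_y=1.1547
    y: enter (5,5) at t=0.2425
    x: enter (4,5) at t=1.1200 ← occupied
  → r_1 = 1.1200
beam 2: φ=0°, α=210°
  dir = (cos 210°, sin 210°) = (-0.8660, -0.5000); from cell (5,4)
  next x-line at t=0.6466, next y-line at t=1.5800; Δt_x=1.1547, Δt_y=2.0000
    x: enter (4,4) at t=0.6466
    y: enter (4,3) at t=1.5800
    x: enter (3,3) at t=1.8013
    x: enter (2,3) at t=2.9560
    y: enter (2,2) at t=3.5800
    x: enter (1,2) at t=4.1107
    x: enter (0,2) at t=5.2654 ← occupied
  → r_2 = 5.2654
beam 3: φ=90°, α=300°
  dir = (cos 300°, sin 300°) = (0.5000, -0.8660); from cell (5,4)
  next x-line at t=0.8800, next y-line at t=0.9122; Δt_x=2.0000, Δt_y=1.1547
    x: enter (6,4) at t=0.8800 ← occupied
  → r_3 = 0.8800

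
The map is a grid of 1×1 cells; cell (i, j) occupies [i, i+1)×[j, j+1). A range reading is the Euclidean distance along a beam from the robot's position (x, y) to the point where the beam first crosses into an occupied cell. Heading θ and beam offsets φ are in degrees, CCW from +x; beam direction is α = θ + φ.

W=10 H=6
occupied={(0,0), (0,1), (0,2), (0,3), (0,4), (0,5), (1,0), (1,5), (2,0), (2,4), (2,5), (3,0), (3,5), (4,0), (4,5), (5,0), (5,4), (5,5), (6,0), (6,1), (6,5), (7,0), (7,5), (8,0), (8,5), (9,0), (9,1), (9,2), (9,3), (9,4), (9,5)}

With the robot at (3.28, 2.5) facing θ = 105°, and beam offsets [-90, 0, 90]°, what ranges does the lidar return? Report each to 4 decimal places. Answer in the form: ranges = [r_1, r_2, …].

beam 1: φ=-90°, α=15°
  d=(0.9659,0.2588)  start (3,2)  tX=0.7454 tY=1.9319  stride 1/|dx|=1.0353 1/|dy|=3.8637
    cross x-line → (4,2), t=0.7454
    cross x-line → (5,2), t=1.7807
    cross y-line → (5,3), t=1.9319
    cross x-line → (6,3), t=2.8160
    cross x-line → (7,3), t=3.8512
    cross x-line → (8,3), t=4.8865
    cross y-line → (8,4), t=5.7956
    cross x-line → (9,4), t=5.9218 (wall)
  → r_1 = 5.9218
beam 2: φ=0°, α=105°
  d=(-0.2588,0.9659)  start (3,2)  tX=1.0818 tY=0.5176  stride 1/|dx|=3.8637 1/|dy|=1.0353
    cross y-line → (3,3), t=0.5176
    cross x-line → (2,3), t=1.0818
    cross y-line → (2,4), t=1.5529 (wall)
  → r_2 = 1.5529
beam 3: φ=90°, α=195°
  d=(-0.9659,-0.2588)  start (3,2)  tX=0.2899 tY=1.9319  stride 1/|dx|=1.0353 1/|dy|=3.8637
    cross x-line → (2,2), t=0.2899
    cross x-line → (1,2), t=1.3252
    cross y-line → (1,1), t=1.9319
    cross x-line → (0,1), t=2.3604 (wall)
  → r_3 = 2.3604

ranges = [5.9218, 1.5529, 2.3604]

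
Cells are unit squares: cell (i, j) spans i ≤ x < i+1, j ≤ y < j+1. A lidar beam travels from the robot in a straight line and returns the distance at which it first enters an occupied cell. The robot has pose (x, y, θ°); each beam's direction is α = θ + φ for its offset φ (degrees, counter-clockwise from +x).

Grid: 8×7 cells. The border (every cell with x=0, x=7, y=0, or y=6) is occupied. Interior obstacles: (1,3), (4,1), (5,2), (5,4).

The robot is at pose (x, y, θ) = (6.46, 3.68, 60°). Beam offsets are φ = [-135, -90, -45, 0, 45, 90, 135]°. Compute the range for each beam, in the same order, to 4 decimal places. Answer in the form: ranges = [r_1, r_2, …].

ranges = [2.0864, 0.6235, 0.5590, 1.0800, 2.4018, 0.6400, 5.6526]

beam 1: φ=-135°, α=285°
  d=(0.2588,-0.9659)  start (6,3)  tX=2.0864 tY=0.7040  stride 1/|dx|=3.8637 1/|dy|=1.0353
    cross y-line → (6,2), t=0.7040
    cross y-line → (6,1), t=1.7393
    cross x-line → (7,1), t=2.0864 (wall)
  → r_1 = 2.0864
beam 2: φ=-90°, α=330°
  d=(0.8660,-0.5000)  start (6,3)  tX=0.6235 tY=1.3600  stride 1/|dx|=1.1547 1/|dy|=2.0000
    cross x-line → (7,3), t=0.6235 (wall)
  → r_2 = 0.6235
beam 3: φ=-45°, α=15°
  d=(0.9659,0.2588)  start (6,3)  tX=0.5590 tY=1.2364  stride 1/|dx|=1.0353 1/|dy|=3.8637
    cross x-line → (7,3), t=0.5590 (wall)
  → r_3 = 0.5590
beam 4: φ=0°, α=60°
  d=(0.5000,0.8660)  start (6,3)  tX=1.0800 tY=0.3695  stride 1/|dx|=2.0000 1/|dy|=1.1547
    cross y-line → (6,4), t=0.3695
    cross x-line → (7,4), t=1.0800 (wall)
  → r_4 = 1.0800
beam 5: φ=45°, α=105°
  d=(-0.2588,0.9659)  start (6,3)  tX=1.7773 tY=0.3313  stride 1/|dx|=3.8637 1/|dy|=1.0353
    cross y-line → (6,4), t=0.3313
    cross y-line → (6,5), t=1.3666
    cross x-line → (5,5), t=1.7773
    cross y-line → (5,6), t=2.4018 (wall)
  → r_5 = 2.4018
beam 6: φ=90°, α=150°
  d=(-0.8660,0.5000)  start (6,3)  tX=0.5312 tY=0.6400  stride 1/|dx|=1.1547 1/|dy|=2.0000
    cross x-line → (5,3), t=0.5312
    cross y-line → (5,4), t=0.6400 (wall)
  → r_6 = 0.6400
beam 7: φ=135°, α=195°
  d=(-0.9659,-0.2588)  start (6,3)  tX=0.4762 tY=2.6273  stride 1/|dx|=1.0353 1/|dy|=3.8637
    cross x-line → (5,3), t=0.4762
    cross x-line → (4,3), t=1.5115
    cross x-line → (3,3), t=2.5468
    cross y-line → (3,2), t=2.6273
    cross x-line → (2,2), t=3.5821
    cross x-line → (1,2), t=4.6173
    cross x-line → (0,2), t=5.6526 (wall)
  → r_7 = 5.6526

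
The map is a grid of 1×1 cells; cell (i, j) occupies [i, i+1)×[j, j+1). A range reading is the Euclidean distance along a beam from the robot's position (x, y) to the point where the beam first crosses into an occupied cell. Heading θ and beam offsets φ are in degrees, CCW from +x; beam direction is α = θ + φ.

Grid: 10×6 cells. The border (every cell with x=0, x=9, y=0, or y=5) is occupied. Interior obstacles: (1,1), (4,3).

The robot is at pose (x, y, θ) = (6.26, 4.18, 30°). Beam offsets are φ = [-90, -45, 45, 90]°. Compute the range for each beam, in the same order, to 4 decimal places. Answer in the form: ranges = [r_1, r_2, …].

beam 1: φ=-90°, α=300°
  cosα=0.5000 sinα=-0.8660 | (6,4) | tMaxX 1.4800 tMaxY 0.2078 | tΔX 2.0000 tΔY 1.1547
    t=0.2078 [y] (6,3)
    t=1.3625 [y] (6,2)
    t=1.4800 [x] (7,2)
    t=2.5172 [y] (7,1)
    t=3.4800 [x] (8,1)
    t=3.6719 [y] (8,0) — stop
  → r_1 = 3.6719
beam 2: φ=-45°, α=345°
  cosα=0.9659 sinα=-0.2588 | (6,4) | tMaxX 0.7661 tMaxY 0.6955 | tΔX 1.0353 tΔY 3.8637
    t=0.6955 [y] (6,3)
    t=0.7661 [x] (7,3)
    t=1.8014 [x] (8,3)
    t=2.8367 [x] (9,3) — stop
  → r_2 = 2.8367
beam 3: φ=45°, α=75°
  cosα=0.2588 sinα=0.9659 | (6,4) | tMaxX 2.8591 tMaxY 0.8489 | tΔX 3.8637 tΔY 1.0353
    t=0.8489 [y] (6,5) — stop
  → r_3 = 0.8489
beam 4: φ=90°, α=120°
  cosα=-0.5000 sinα=0.8660 | (6,4) | tMaxX 0.5200 tMaxY 0.9469 | tΔX 2.0000 tΔY 1.1547
    t=0.5200 [x] (5,4)
    t=0.9469 [y] (5,5) — stop
  → r_4 = 0.9469

ranges = [3.6719, 2.8367, 0.8489, 0.9469]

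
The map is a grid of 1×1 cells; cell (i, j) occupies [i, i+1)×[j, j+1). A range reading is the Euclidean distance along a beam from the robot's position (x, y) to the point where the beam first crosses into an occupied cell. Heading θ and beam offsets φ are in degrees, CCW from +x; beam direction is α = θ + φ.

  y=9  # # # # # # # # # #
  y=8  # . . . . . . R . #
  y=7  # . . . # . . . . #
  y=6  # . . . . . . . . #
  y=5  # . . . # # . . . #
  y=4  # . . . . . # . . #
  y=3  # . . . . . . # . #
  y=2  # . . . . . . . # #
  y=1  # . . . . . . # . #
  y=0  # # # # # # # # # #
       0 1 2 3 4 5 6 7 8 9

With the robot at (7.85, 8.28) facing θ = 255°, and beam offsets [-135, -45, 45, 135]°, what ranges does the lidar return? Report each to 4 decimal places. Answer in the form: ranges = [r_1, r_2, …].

beam 1: φ=-135°, α=120°
  cosα=-0.5000 sinα=0.8660 | (7,8) | tMaxX 1.7000 tMaxY 0.8314 | tΔX 2.0000 tΔY 1.1547
    t=0.8314 [y] (7,9) — stop
  → r_1 = 0.8314
beam 2: φ=-45°, α=210°
  cosα=-0.8660 sinα=-0.5000 | (7,8) | tMaxX 0.9815 tMaxY 0.5600 | tΔX 1.1547 tΔY 2.0000
    t=0.5600 [y] (7,7)
    t=0.9815 [x] (6,7)
    t=2.1362 [x] (5,7)
    t=2.5600 [y] (5,6)
    t=3.2909 [x] (4,6)
    t=4.4456 [x] (3,6)
    t=4.5600 [y] (3,5)
    t=5.6003 [x] (2,5)
    t=6.5600 [y] (2,4)
    t=6.7550 [x] (1,4)
    t=7.9097 [x] (0,4) — stop
  → r_2 = 7.9097
beam 3: φ=45°, α=300°
  cosα=0.5000 sinα=-0.8660 | (7,8) | tMaxX 0.3000 tMaxY 0.3233 | tΔX 2.0000 tΔY 1.1547
    t=0.3000 [x] (8,8)
    t=0.3233 [y] (8,7)
    t=1.4780 [y] (8,6)
    t=2.3000 [x] (9,6) — stop
  → r_3 = 2.3000
beam 4: φ=135°, α=30°
  cosα=0.8660 sinα=0.5000 | (7,8) | tMaxX 0.1732 tMaxY 1.4400 | tΔX 1.1547 tΔY 2.0000
    t=0.1732 [x] (8,8)
    t=1.3279 [x] (9,8) — stop
  → r_4 = 1.3279

ranges = [0.8314, 7.9097, 2.3000, 1.3279]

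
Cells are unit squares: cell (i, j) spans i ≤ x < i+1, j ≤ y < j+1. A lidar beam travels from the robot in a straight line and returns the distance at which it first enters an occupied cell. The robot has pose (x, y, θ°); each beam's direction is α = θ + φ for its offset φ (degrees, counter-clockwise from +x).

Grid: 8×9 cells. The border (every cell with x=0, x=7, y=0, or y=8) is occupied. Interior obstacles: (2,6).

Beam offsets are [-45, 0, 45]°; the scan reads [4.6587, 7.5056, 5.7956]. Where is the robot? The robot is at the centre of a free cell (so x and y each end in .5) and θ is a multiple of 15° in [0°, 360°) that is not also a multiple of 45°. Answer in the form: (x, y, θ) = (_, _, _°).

Candidates: 41 free-cell centres × 16 headings = 656 poses. Raycast each; keep the one whose scan matches to 4 dp.
  (5.5, 3.5, 120°): beam 2 = 5.1962 ≠ 7.5056 ✗
  (4.5, 5.5, 165°): beam 1 = 2.8868 ≠ 4.6587 ✗
  (3.5, 5.5, 345°): beam 1 = 5.1962 ≠ 4.6587 ✗
  (6.5, 7.5, 210°): beam 1 = 1.9319 ≠ 4.6587 ✗
  (5.5, 4.5, 15°): beam 1 = 1.7321 ≠ 4.6587 ✗
  …
  (2.5, 1.5, 60°): r_1=4.6587, r_2=7.5056, r_3=5.7956 — all match ✓
Unique over the lattice → pose = (2.5, 1.5, 60°).

(x, y, θ) = (2.5, 1.5, 60°)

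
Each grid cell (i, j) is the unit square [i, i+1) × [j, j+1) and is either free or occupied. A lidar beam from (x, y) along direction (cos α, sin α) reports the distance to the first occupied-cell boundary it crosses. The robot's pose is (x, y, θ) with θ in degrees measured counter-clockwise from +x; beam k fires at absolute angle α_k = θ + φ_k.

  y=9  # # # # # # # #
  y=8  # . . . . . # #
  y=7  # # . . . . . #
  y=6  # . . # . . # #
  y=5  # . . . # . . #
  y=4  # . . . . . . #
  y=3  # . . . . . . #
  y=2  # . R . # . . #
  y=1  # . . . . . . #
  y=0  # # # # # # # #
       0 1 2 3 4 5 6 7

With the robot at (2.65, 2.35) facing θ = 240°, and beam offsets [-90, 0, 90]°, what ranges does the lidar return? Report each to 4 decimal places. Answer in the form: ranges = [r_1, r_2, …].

ranges = [1.9053, 1.5588, 2.7000]

beam 1: φ=-90°, α=150°
  cosα=-0.8660 sinα=0.5000 | (2,2) | tMaxX 0.7506 tMaxY 1.3000 | tΔX 1.1547 tΔY 2.0000
    t=0.7506 [x] (1,2)
    t=1.3000 [y] (1,3)
    t=1.9053 [x] (0,3) — stop
  → r_1 = 1.9053
beam 2: φ=0°, α=240°
  cosα=-0.5000 sinα=-0.8660 | (2,2) | tMaxX 1.3000 tMaxY 0.4041 | tΔX 2.0000 tΔY 1.1547
    t=0.4041 [y] (2,1)
    t=1.3000 [x] (1,1)
    t=1.5588 [y] (1,0) — stop
  → r_2 = 1.5588
beam 3: φ=90°, α=330°
  cosα=0.8660 sinα=-0.5000 | (2,2) | tMaxX 0.4041 tMaxY 0.7000 | tΔX 1.1547 tΔY 2.0000
    t=0.4041 [x] (3,2)
    t=0.7000 [y] (3,1)
    t=1.5588 [x] (4,1)
    t=2.7000 [y] (4,0) — stop
  → r_3 = 2.7000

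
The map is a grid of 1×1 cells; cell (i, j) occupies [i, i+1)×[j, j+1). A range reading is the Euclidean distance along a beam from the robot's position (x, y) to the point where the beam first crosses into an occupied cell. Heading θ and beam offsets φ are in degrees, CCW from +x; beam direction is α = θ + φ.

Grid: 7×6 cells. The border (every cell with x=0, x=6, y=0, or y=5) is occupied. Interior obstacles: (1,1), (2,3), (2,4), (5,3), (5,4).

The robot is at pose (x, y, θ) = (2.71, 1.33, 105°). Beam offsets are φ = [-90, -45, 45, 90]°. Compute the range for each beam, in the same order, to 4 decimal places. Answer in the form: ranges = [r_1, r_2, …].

ranges = [3.4061, 4.2378, 0.8198, 0.7350]

beam 1: φ=-90°, α=15°
  direction (0.9659, 0.2588); cell (2,1); t to first gridline: x 0.3002, y 2.5887 (then +1.0353 / +3.8637)
    (3,1) via x @ 0.3002
    (4,1) via x @ 1.3355
    (5,1) via x @ 2.3708
    (5,2) via y @ 2.5887
    (6,2) via x @ 3.4061  # hit
  → r_1 = 3.4061
beam 2: φ=-45°, α=60°
  direction (0.5000, 0.8660); cell (2,1); t to first gridline: x 0.5800, y 0.7736 (then +2.0000 / +1.1547)
    (3,1) via x @ 0.5800
    (3,2) via y @ 0.7736
    (3,3) via y @ 1.9283
    (4,3) via x @ 2.5800
    (4,4) via y @ 3.0831
    (4,5) via y @ 4.2378  # hit
  → r_2 = 4.2378
beam 3: φ=45°, α=150°
  direction (-0.8660, 0.5000); cell (2,1); t to first gridline: x 0.8198, y 1.3400 (then +1.1547 / +2.0000)
    (1,1) via x @ 0.8198  # hit
  → r_3 = 0.8198
beam 4: φ=90°, α=195°
  direction (-0.9659, -0.2588); cell (2,1); t to first gridline: x 0.7350, y 1.2750 (then +1.0353 / +3.8637)
    (1,1) via x @ 0.7350  # hit
  → r_4 = 0.7350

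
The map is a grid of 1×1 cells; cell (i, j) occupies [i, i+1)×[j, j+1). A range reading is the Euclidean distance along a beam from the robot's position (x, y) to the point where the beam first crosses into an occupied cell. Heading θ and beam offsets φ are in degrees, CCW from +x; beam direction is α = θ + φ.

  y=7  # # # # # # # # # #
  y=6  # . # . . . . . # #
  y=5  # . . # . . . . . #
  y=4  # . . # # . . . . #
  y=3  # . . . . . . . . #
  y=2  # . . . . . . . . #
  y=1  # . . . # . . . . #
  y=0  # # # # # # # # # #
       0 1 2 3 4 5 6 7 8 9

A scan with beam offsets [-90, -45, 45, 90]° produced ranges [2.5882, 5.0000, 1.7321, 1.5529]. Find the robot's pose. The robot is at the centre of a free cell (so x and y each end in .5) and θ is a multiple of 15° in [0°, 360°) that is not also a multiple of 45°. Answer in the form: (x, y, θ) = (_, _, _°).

Candidates: 42 free-cell centres × 16 headings = 672 poses. Raycast each; keep the one whose scan matches to 4 dp.
  (1.5, 4.5, 210°): beam 1 = 1.0000 ≠ 2.5882 ✗
  (4.5, 5.5, 300°): beam 1 = 0.5774 ≠ 2.5882 ✗
  (4.5, 6.5, 105°): beam 1 = 1.9319 ≠ 2.5882 ✗
  (3.5, 1.5, 240°): beam 1 = 2.8868 ≠ 2.5882 ✗
  …
  (7.5, 5.5, 285°): r_1=2.5882, r_2=5.0000, r_3=1.7321, r_4=1.5529 — all match ✓
No second candidate reproduces the full scan.

(x, y, θ) = (7.5, 5.5, 285°)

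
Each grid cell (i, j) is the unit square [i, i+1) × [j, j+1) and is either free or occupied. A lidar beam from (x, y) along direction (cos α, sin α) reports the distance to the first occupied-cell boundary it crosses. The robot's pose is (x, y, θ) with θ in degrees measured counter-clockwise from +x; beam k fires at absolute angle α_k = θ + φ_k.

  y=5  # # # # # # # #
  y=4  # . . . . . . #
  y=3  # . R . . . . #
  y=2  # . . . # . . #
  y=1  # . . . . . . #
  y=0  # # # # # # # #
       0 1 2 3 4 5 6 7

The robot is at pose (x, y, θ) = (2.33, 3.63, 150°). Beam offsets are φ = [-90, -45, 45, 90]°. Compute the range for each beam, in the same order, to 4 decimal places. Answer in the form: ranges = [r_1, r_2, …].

beam 1: φ=-90°, α=60°
  dir = (cos 60°, sin 60°) = (0.5000, 0.8660); from cell (2,3)
  next x-line at t=1.3400, next y-line at t=0.4272; Δt_x=2.0000, Δt_y=1.1547
    y: enter (2,4) at t=0.4272
    x: enter (3,4) at t=1.3400
    y: enter (3,5) at t=1.5819 ← occupied
  → r_1 = 1.5819
beam 2: φ=-45°, α=105°
  dir = (cos 105°, sin 105°) = (-0.2588, 0.9659); from cell (2,3)
  next x-line at t=1.2750, next y-line at t=0.3831; Δt_x=3.8637, Δt_y=1.0353
    y: enter (2,4) at t=0.3831
    x: enter (1,4) at t=1.2750
    y: enter (1,5) at t=1.4183 ← occupied
  → r_2 = 1.4183
beam 3: φ=45°, α=195°
  dir = (cos 195°, sin 195°) = (-0.9659, -0.2588); from cell (2,3)
  next x-line at t=0.3416, next y-line at t=2.4341; Δt_x=1.0353, Δt_y=3.8637
    x: enter (1,3) at t=0.3416
    x: enter (0,3) at t=1.3769 ← occupied
  → r_3 = 1.3769
beam 4: φ=90°, α=240°
  dir = (cos 240°, sin 240°) = (-0.5000, -0.8660); from cell (2,3)
  next x-line at t=0.6600, next y-line at t=0.7275; Δt_x=2.0000, Δt_y=1.1547
    x: enter (1,3) at t=0.6600
    y: enter (1,2) at t=0.7275
    y: enter (1,1) at t=1.8822
    x: enter (0,1) at t=2.6600 ← occupied
  → r_4 = 2.6600

ranges = [1.5819, 1.4183, 1.3769, 2.6600]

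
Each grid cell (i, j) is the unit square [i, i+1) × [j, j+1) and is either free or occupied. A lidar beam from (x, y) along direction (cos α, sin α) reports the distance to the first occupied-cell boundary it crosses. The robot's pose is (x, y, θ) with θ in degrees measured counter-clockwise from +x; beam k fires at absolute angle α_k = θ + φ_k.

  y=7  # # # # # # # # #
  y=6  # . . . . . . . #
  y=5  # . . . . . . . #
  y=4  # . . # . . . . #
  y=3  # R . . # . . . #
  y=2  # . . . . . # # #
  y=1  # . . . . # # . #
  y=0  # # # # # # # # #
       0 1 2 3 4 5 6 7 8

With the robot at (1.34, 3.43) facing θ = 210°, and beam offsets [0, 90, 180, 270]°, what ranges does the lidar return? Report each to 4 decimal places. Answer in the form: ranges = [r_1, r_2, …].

beam 1: φ=0°, α=210°
  cosα=-0.8660 sinα=-0.5000 | (1,3) | tMaxX 0.3926 tMaxY 0.8600 | tΔX 1.1547 tΔY 2.0000
    t=0.3926 [x] (0,3) — stop
  → r_1 = 0.3926
beam 2: φ=90°, α=300°
  cosα=0.5000 sinα=-0.8660 | (1,3) | tMaxX 1.3200 tMaxY 0.4965 | tΔX 2.0000 tΔY 1.1547
    t=0.4965 [y] (1,2)
    t=1.3200 [x] (2,2)
    t=1.6512 [y] (2,1)
    t=2.8059 [y] (2,0) — stop
  → r_2 = 2.8059
beam 3: φ=180°, α=30°
  cosα=0.8660 sinα=0.5000 | (1,3) | tMaxX 0.7621 tMaxY 1.1400 | tΔX 1.1547 tΔY 2.0000
    t=0.7621 [x] (2,3)
    t=1.1400 [y] (2,4)
    t=1.9168 [x] (3,4) — stop
  → r_3 = 1.9168
beam 4: φ=270°, α=120°
  cosα=-0.5000 sinα=0.8660 | (1,3) | tMaxX 0.6800 tMaxY 0.6582 | tΔX 2.0000 tΔY 1.1547
    t=0.6582 [y] (1,4)
    t=0.6800 [x] (0,4) — stop
  → r_4 = 0.6800

ranges = [0.3926, 2.8059, 1.9168, 0.6800]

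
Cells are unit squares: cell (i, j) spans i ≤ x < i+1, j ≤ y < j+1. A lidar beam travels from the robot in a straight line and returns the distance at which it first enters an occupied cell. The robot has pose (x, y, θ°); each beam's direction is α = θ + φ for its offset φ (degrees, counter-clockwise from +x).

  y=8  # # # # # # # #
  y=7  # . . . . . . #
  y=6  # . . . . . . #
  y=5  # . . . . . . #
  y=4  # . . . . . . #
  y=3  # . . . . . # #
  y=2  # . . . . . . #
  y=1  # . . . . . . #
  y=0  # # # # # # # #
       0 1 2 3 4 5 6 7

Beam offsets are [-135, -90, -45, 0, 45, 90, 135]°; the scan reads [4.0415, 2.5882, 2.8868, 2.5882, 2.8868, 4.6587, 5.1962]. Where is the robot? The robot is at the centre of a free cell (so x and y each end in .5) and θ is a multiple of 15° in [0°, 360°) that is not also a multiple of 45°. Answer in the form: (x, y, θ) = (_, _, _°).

Candidates: 41 free-cell centres × 16 headings = 656 poses. Raycast each; keep the one whose scan matches to 4 dp.
  (1.5, 6.5, 285°): beam 1 = 0.5774 ≠ 4.0415 ✗
  (5.5, 6.5, 165°): beam 1 = 1.7321 ≠ 4.0415 ✗
  (2.5, 3.5, 120°): beam 1 = 4.6587 ≠ 4.0415 ✗
  …
  (3.5, 5.5, 165°): r_1=4.0415, r_2=2.5882, r_3=2.8868, r_4=2.5882, r_5=2.8868, r_6=4.6587, r_7=5.1962 — all match ✓
No second candidate reproduces the full scan.

(x, y, θ) = (3.5, 5.5, 165°)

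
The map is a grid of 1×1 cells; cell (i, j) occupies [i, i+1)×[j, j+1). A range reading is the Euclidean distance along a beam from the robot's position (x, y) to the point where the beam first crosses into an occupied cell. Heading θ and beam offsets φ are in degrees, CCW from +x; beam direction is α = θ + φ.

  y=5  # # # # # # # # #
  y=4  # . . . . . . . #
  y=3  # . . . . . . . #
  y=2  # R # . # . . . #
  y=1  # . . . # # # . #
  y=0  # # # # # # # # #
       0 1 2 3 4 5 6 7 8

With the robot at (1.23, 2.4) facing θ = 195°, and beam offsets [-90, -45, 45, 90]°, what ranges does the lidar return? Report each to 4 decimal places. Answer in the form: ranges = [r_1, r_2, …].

beam 1: φ=-90°, α=105°
  dir = (cos 105°, sin 105°) = (-0.2588, 0.9659); from cell (1,2)
  next x-line at t=0.8887, next y-line at t=0.6212; Δt_x=3.8637, Δt_y=1.0353
    y: enter (1,3) at t=0.6212
    x: enter (0,3) at t=0.8887 ← occupied
  → r_1 = 0.8887
beam 2: φ=-45°, α=150°
  dir = (cos 150°, sin 150°) = (-0.8660, 0.5000); from cell (1,2)
  next x-line at t=0.2656, next y-line at t=1.2000; Δt_x=1.1547, Δt_y=2.0000
    x: enter (0,2) at t=0.2656 ← occupied
  → r_2 = 0.2656
beam 3: φ=45°, α=240°
  dir = (cos 240°, sin 240°) = (-0.5000, -0.8660); from cell (1,2)
  next x-line at t=0.4600, next y-line at t=0.4619; Δt_x=2.0000, Δt_y=1.1547
    x: enter (0,2) at t=0.4600 ← occupied
  → r_3 = 0.4600
beam 4: φ=90°, α=285°
  dir = (cos 285°, sin 285°) = (0.2588, -0.9659); from cell (1,2)
  next x-line at t=2.9751, next y-line at t=0.4141; Δt_x=3.8637, Δt_y=1.0353
    y: enter (1,1) at t=0.4141
    y: enter (1,0) at t=1.4494 ← occupied
  → r_4 = 1.4494

ranges = [0.8887, 0.2656, 0.4600, 1.4494]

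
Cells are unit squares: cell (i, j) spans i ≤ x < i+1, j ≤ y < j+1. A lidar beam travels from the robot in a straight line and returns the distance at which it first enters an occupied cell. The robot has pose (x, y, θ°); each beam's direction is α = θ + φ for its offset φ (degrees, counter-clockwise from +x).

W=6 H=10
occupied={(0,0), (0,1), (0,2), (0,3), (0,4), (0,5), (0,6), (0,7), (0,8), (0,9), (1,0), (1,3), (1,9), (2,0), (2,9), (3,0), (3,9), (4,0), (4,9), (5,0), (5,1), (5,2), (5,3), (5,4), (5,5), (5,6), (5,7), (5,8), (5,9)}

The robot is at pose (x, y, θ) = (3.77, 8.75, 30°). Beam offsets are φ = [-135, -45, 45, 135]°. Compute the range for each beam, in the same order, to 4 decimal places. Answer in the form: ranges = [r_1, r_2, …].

beam 1: φ=-135°, α=255°
  d=(-0.2588,-0.9659)  start (3,8)  tX=2.9751 tY=0.7765  stride 1/|dx|=3.8637 1/|dy|=1.0353
    cross y-line → (3,7), t=0.7765
    cross y-line → (3,6), t=1.8117
    cross y-line → (3,5), t=2.8470
    cross x-line → (2,5), t=2.9751
    cross y-line → (2,4), t=3.8823
    cross y-line → (2,3), t=4.9176
    cross y-line → (2,2), t=5.9528
    cross x-line → (1,2), t=6.8388
    cross y-line → (1,1), t=6.9881
    cross y-line → (1,0), t=8.0234 (wall)
  → r_1 = 8.0234
beam 2: φ=-45°, α=345°
  d=(0.9659,-0.2588)  start (3,8)  tX=0.2381 tY=2.8978  stride 1/|dx|=1.0353 1/|dy|=3.8637
    cross x-line → (4,8), t=0.2381
    cross x-line → (5,8), t=1.2734 (wall)
  → r_2 = 1.2734
beam 3: φ=45°, α=75°
  d=(0.2588,0.9659)  start (3,8)  tX=0.8887 tY=0.2588  stride 1/|dx|=3.8637 1/|dy|=1.0353
    cross y-line → (3,9), t=0.2588 (wall)
  → r_3 = 0.2588
beam 4: φ=135°, α=165°
  d=(-0.9659,0.2588)  start (3,8)  tX=0.7972 tY=0.9659  stride 1/|dx|=1.0353 1/|dy|=3.8637
    cross x-line → (2,8), t=0.7972
    cross y-line → (2,9), t=0.9659 (wall)
  → r_4 = 0.9659

ranges = [8.0234, 1.2734, 0.2588, 0.9659]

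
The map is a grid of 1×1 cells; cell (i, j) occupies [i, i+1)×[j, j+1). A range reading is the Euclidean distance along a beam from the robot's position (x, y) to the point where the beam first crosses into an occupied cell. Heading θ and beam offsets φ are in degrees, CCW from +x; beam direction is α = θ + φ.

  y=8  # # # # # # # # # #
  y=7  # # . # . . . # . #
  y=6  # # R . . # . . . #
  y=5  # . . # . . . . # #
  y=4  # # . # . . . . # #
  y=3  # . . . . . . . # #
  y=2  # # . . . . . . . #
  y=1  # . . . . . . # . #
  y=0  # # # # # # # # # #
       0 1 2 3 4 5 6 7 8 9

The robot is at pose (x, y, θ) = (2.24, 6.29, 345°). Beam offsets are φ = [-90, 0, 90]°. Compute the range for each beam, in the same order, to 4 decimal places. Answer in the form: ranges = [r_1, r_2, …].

ranges = [1.3355, 1.1205, 1.7703]

beam 1: φ=-90°, α=255°
  direction (-0.2588, -0.9659); cell (2,6); t to first gridline: x 0.9273, y 0.3002 (then +3.8637 / +1.0353)
    (2,5) via y @ 0.3002
    (1,5) via x @ 0.9273
    (1,4) via y @ 1.3355  # hit
  → r_1 = 1.3355
beam 2: φ=0°, α=345°
  direction (0.9659, -0.2588); cell (2,6); t to first gridline: x 0.7868, y 1.1205 (then +1.0353 / +3.8637)
    (3,6) via x @ 0.7868
    (3,5) via y @ 1.1205  # hit
  → r_2 = 1.1205
beam 3: φ=90°, α=75°
  direction (0.2588, 0.9659); cell (2,6); t to first gridline: x 2.9364, y 0.7350 (then +3.8637 / +1.0353)
    (2,7) via y @ 0.7350
    (2,8) via y @ 1.7703  # hit
  → r_3 = 1.7703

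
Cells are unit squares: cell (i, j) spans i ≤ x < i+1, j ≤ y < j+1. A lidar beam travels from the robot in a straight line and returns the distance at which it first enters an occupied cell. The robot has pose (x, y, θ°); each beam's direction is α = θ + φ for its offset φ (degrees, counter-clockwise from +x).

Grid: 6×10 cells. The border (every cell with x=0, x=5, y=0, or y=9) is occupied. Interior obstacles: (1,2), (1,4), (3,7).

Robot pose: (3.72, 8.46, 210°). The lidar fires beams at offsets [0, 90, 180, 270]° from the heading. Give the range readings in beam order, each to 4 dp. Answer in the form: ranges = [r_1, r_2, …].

ranges = [3.1408, 0.5312, 1.0800, 0.6235]

beam 1: φ=0°, α=210°
  dir = (cos 210°, sin 210°) = (-0.8660, -0.5000); from cell (3,8)
  next x-line at t=0.8314, next y-line at t=0.9200; Δt_x=1.1547, Δt_y=2.0000
    x: enter (2,8) at t=0.8314
    y: enter (2,7) at t=0.9200
    x: enter (1,7) at t=1.9861
    y: enter (1,6) at t=2.9200
    x: enter (0,6) at t=3.1408 ← occupied
  → r_1 = 3.1408
beam 2: φ=90°, α=300°
  dir = (cos 300°, sin 300°) = (0.5000, -0.8660); from cell (3,8)
  next x-line at t=0.5600, next y-line at t=0.5312; Δt_x=2.0000, Δt_y=1.1547
    y: enter (3,7) at t=0.5312 ← occupied
  → r_2 = 0.5312
beam 3: φ=180°, α=30°
  dir = (cos 30°, sin 30°) = (0.8660, 0.5000); from cell (3,8)
  next x-line at t=0.3233, next y-line at t=1.0800; Δt_x=1.1547, Δt_y=2.0000
    x: enter (4,8) at t=0.3233
    y: enter (4,9) at t=1.0800 ← occupied
  → r_3 = 1.0800
beam 4: φ=270°, α=120°
  dir = (cos 120°, sin 120°) = (-0.5000, 0.8660); from cell (3,8)
  next x-line at t=1.4400, next y-line at t=0.6235; Δt_x=2.0000, Δt_y=1.1547
    y: enter (3,9) at t=0.6235 ← occupied
  → r_4 = 0.6235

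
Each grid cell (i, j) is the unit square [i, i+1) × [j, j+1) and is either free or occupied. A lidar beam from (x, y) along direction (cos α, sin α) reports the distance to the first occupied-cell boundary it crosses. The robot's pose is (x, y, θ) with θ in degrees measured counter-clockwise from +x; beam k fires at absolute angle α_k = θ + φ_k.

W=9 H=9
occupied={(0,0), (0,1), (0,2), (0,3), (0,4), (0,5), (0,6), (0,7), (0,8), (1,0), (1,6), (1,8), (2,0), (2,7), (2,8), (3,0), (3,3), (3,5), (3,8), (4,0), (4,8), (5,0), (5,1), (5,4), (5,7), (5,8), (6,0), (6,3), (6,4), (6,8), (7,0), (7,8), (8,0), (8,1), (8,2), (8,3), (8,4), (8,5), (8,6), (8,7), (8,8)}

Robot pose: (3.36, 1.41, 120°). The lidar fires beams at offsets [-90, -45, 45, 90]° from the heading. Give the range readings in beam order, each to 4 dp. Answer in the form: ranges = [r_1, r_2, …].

beam 1: φ=-90°, α=30°
  cosα=0.8660 sinα=0.5000 | (3,1) | tMaxX 0.7390 tMaxY 1.1800 | tΔX 1.1547 tΔY 2.0000
    t=0.7390 [x] (4,1)
    t=1.1800 [y] (4,2)
    t=1.8937 [x] (5,2)
    t=3.0484 [x] (6,2)
    t=3.1800 [y] (6,3) — stop
  → r_1 = 3.1800
beam 2: φ=-45°, α=75°
  cosα=0.2588 sinα=0.9659 | (3,1) | tMaxX 2.4728 tMaxY 0.6108 | tΔX 3.8637 tΔY 1.0353
    t=0.6108 [y] (3,2)
    t=1.6461 [y] (3,3) — stop
  → r_2 = 1.6461
beam 3: φ=45°, α=165°
  cosα=-0.9659 sinα=0.2588 | (3,1) | tMaxX 0.3727 tMaxY 2.2796 | tΔX 1.0353 tΔY 3.8637
    t=0.3727 [x] (2,1)
    t=1.4080 [x] (1,1)
    t=2.2796 [y] (1,2)
    t=2.4433 [x] (0,2) — stop
  → r_3 = 2.4433
beam 4: φ=90°, α=210°
  cosα=-0.8660 sinα=-0.5000 | (3,1) | tMaxX 0.4157 tMaxY 0.8200 | tΔX 1.1547 tΔY 2.0000
    t=0.4157 [x] (2,1)
    t=0.8200 [y] (2,0) — stop
  → r_4 = 0.8200

ranges = [3.1800, 1.6461, 2.4433, 0.8200]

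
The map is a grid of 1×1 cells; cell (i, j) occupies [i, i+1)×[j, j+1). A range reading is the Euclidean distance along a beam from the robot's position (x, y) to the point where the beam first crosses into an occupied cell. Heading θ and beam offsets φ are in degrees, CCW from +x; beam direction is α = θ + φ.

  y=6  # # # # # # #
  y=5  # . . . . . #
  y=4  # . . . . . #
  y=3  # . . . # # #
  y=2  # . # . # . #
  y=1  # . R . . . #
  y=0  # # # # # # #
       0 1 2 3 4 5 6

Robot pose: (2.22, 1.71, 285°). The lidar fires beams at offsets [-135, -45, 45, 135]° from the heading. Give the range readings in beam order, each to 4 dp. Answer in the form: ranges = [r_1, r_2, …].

ranges = [1.4087, 0.8198, 1.4200, 0.3349]

beam 1: φ=-135°, α=150°
  d=(-0.8660,0.5000)  start (2,1)  tX=0.2540 tY=0.5800  stride 1/|dx|=1.1547 1/|dy|=2.0000
    cross x-line → (1,1), t=0.2540
    cross y-line → (1,2), t=0.5800
    cross x-line → (0,2), t=1.4087 (wall)
  → r_1 = 1.4087
beam 2: φ=-45°, α=240°
  d=(-0.5000,-0.8660)  start (2,1)  tX=0.4400 tY=0.8198  stride 1/|dx|=2.0000 1/|dy|=1.1547
    cross x-line → (1,1), t=0.4400
    cross y-line → (1,0), t=0.8198 (wall)
  → r_2 = 0.8198
beam 3: φ=45°, α=330°
  d=(0.8660,-0.5000)  start (2,1)  tX=0.9007 tY=1.4200  stride 1/|dx|=1.1547 1/|dy|=2.0000
    cross x-line → (3,1), t=0.9007
    cross y-line → (3,0), t=1.4200 (wall)
  → r_3 = 1.4200
beam 4: φ=135°, α=60°
  d=(0.5000,0.8660)  start (2,1)  tX=1.5600 tY=0.3349  stride 1/|dx|=2.0000 1/|dy|=1.1547
    cross y-line → (2,2), t=0.3349 (wall)
  → r_4 = 0.3349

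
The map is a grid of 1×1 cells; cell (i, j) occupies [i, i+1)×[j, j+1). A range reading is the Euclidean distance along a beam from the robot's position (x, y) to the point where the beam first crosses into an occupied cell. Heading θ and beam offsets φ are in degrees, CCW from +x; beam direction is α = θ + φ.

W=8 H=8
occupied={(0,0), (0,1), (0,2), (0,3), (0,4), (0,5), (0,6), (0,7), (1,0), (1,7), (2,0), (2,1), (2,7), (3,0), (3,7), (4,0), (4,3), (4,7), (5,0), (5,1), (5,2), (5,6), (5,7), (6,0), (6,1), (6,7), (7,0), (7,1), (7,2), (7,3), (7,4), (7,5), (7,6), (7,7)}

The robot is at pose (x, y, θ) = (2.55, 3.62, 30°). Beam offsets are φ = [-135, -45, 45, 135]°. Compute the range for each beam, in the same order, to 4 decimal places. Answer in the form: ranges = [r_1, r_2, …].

ranges = [1.6771, 1.5012, 3.4992, 1.6047]

beam 1: φ=-135°, α=255°
  d=(-0.2588,-0.9659)  start (2,3)  tX=2.1250 tY=0.6419  stride 1/|dx|=3.8637 1/|dy|=1.0353
    cross y-line → (2,2), t=0.6419
    cross y-line → (2,1), t=1.6771 (wall)
  → r_1 = 1.6771
beam 2: φ=-45°, α=345°
  d=(0.9659,-0.2588)  start (2,3)  tX=0.4659 tY=2.3955  stride 1/|dx|=1.0353 1/|dy|=3.8637
    cross x-line → (3,3), t=0.4659
    cross x-line → (4,3), t=1.5012 (wall)
  → r_2 = 1.5012
beam 3: φ=45°, α=75°
  d=(0.2588,0.9659)  start (2,3)  tX=1.7387 tY=0.3934  stride 1/|dx|=3.8637 1/|dy|=1.0353
    cross y-line → (2,4), t=0.3934
    cross y-line → (2,5), t=1.4287
    cross x-line → (3,5), t=1.7387
    cross y-line → (3,6), t=2.4640
    cross y-line → (3,7), t=3.4992 (wall)
  → r_3 = 3.4992
beam 4: φ=135°, α=165°
  d=(-0.9659,0.2588)  start (2,3)  tX=0.5694 tY=1.4682  stride 1/|dx|=1.0353 1/|dy|=3.8637
    cross x-line → (1,3), t=0.5694
    cross y-line → (1,4), t=1.4682
    cross x-line → (0,4), t=1.6047 (wall)
  → r_4 = 1.6047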